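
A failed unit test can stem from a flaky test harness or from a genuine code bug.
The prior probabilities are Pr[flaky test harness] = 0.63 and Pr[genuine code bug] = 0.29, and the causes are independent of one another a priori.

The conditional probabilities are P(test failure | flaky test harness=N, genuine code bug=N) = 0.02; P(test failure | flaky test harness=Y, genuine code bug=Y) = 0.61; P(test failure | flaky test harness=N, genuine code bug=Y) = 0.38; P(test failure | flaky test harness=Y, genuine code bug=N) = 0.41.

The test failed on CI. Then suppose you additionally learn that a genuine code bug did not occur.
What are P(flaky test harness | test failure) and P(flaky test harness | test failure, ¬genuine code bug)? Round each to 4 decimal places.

By total probability over the 4 (flaky test harness, genuine code bug) configurations:
  P(test failure) = 0.02·0.37·0.71 + 0.38·0.37·0.29 + 0.41·0.63·0.71 + 0.61·0.63·0.29
        = 0.005254 + 0.040774 + 0.183393 + 0.111447 = 0.340868
Keeping only the flaky test harness-present terms gives 0.294840, so
  P(flaky test harness | test failure) = 0.294840 / 0.340868 ≈ 0.8650

With the extra evidence:
Enumerate both values of flaky test harness and weight by the priors:
  P(test failure | ¬genuine code bug) = 0.02·0.37 + 0.41·0.63
        = 0.007400 + 0.258300 = 0.265700
Configurations with flaky test harness contribute 0.258300, so
  P(flaky test harness | test failure, ¬genuine code bug) = 0.258300 / 0.265700 ≈ 0.9721

P(flaky test harness | test failure) ≈ 0.8650; P(flaky test harness | test failure, ¬genuine code bug) ≈ 0.9721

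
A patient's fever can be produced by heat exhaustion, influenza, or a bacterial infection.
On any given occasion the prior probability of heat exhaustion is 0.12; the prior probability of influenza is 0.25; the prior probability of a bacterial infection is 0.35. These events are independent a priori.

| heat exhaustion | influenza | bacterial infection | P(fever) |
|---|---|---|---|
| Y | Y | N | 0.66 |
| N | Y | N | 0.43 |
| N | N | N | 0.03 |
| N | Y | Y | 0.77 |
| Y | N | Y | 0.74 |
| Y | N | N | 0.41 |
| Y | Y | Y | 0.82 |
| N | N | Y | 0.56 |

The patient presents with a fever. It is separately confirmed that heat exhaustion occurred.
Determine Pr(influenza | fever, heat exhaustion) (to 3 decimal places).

Enumerate the 4 (influenza, bacterial infection) configurations and weight by the priors:
  P(fever | heat exhaustion) = 0.41*0.75*0.65 + 0.74*0.75*0.35 + 0.66*0.25*0.65 + 0.82*0.25*0.35
        = 0.199875 + 0.194250 + 0.107250 + 0.071750 = 0.573125
Keeping only the influenza-present terms gives 0.179000, so
  P(influenza | fever, heat exhaustion) = 0.179000 / 0.573125 ≈ 0.312

Pr(influenza | fever, heat exhaustion) ≈ 0.312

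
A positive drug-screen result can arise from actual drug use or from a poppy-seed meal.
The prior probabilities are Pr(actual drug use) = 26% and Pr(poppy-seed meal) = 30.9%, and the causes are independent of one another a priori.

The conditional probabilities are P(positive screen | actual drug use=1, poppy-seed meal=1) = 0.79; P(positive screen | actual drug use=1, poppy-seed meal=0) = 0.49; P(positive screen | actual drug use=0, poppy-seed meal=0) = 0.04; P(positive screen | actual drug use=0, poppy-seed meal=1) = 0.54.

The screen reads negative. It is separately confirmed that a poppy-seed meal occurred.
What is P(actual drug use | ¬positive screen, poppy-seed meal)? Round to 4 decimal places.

P(actual drug use | ¬positive screen, poppy-seed meal) ≈ 0.1382

Weight on actual drug use=true, given the evidence: 0.21×0.26 = 0.054600
The normalizing constant is 0.46×0.74 + 0.21×0.26 = 0.395000
P(actual drug use | ¬positive screen, poppy-seed meal) = 0.054600/0.395000 ≈ 0.1382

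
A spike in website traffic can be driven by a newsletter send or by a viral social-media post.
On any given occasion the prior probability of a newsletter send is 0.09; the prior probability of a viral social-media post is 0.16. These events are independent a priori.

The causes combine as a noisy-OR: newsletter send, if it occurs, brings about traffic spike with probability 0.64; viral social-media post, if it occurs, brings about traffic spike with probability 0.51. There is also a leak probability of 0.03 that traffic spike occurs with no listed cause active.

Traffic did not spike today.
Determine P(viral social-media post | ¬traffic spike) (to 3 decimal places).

P(viral social-media post | ¬traffic spike) ≈ 0.085

Under noisy-OR, P(traffic spike | causes) = 1 − (1−0.03)·∏(1−qᵢ) over the active causes.
P(¬traffic spike) = 0.97·0.91·0.84 + 0.4753·0.91·0.16 + 0.3492·0.09·0.84 + 0.171108·0.09·0.16 = 0.741468 + 0.069204 + 0.026400 + 0.002464 = 0.839536
Of this, 0.071668 comes from 0.069204 + 0.002464 (the viral social-media post=true cases).
So P(viral social-media post | ¬traffic spike) = 0.071668/0.839536 ≈ 0.085.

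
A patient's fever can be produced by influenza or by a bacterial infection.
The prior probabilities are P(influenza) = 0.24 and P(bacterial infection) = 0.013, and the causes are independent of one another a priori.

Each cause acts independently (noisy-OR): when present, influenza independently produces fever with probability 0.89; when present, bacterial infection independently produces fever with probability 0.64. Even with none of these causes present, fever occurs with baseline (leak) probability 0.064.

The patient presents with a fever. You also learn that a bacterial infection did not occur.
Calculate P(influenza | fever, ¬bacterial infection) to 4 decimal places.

P(influenza | fever, ¬bacterial infection) ≈ 0.8157

Under noisy-OR, P(fever | causes) = 1 − (1−0.064)·∏(1−qᵢ) over the active causes.
For the numerator, keep only influenza=true terms: 0.89704×0.24 = 0.215290
The normalizing constant is 0.064×0.76 + 0.89704×0.24 = 0.263930
Posterior = 0.215290 / 0.263930 ≈ 0.8157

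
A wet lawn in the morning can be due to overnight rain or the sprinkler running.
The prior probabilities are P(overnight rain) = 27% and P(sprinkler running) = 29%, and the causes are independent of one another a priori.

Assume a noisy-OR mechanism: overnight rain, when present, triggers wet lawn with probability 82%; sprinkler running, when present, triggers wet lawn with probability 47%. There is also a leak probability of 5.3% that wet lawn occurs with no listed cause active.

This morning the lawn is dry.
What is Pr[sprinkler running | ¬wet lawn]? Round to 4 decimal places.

Pr[sprinkler running | ¬wet lawn] ≈ 0.1780

Under noisy-OR, P(wet lawn | causes) = 1 − (1−0.053)·∏(1−qᵢ) over the active causes.
P(¬wet lawn) = 0.947×0.73×0.71 + 0.50191×0.73×0.29 + 0.17046×0.27×0.71 + 0.090344×0.27×0.29 = 0.490830 + 0.106254 + 0.032677 + 0.007074 = 0.636835
Of this, 0.113328 comes from 0.106254 + 0.007074 (the sprinkler running=true cases).
So P(sprinkler running | ¬wet lawn) = 0.113328/0.636835 ≈ 0.1780.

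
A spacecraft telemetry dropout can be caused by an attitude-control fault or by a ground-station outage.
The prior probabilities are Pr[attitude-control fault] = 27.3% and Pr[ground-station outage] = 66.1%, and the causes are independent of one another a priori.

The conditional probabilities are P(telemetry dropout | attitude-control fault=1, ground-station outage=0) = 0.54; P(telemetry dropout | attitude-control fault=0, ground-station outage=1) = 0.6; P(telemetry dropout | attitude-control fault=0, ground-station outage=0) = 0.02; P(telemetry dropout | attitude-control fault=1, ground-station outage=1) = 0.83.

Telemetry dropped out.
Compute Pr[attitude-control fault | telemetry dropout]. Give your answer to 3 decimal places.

Pr[attitude-control fault | telemetry dropout] ≈ 0.405

Weight on attitude-control fault=true, given the evidence: 0.049975 + 0.149776 = 0.199751
Denominator P(telemetry dropout): 0.02*0.727*0.339 + 0.6*0.727*0.661 + 0.54*0.273*0.339 + 0.83*0.273*0.661 = 0.493008
Posterior = 0.199751 / 0.493008 ≈ 0.405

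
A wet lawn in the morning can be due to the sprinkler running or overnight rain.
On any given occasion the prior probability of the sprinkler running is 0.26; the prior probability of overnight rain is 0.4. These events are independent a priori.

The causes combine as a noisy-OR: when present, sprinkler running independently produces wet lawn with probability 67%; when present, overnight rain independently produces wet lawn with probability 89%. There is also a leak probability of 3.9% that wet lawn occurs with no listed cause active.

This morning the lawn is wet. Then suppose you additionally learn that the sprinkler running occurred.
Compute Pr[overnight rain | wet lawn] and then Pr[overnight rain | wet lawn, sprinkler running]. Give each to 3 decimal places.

Under noisy-OR, P(wet lawn | causes) = 1 − (1−0.039)·∏(1−qᵢ) over the active causes.
By total probability over the 4 (sprinkler running, overnight rain) configurations:
  P(wet lawn) = 0.039*0.74*0.6 + 0.89429*0.74*0.4 + 0.68287*0.26*0.6 + 0.965116*0.26*0.4
        = 0.017316 + 0.264710 + 0.106528 + 0.100372 = 0.488926
The terms with overnight rain present sum to 0.365082, so
  P(overnight rain | wet lawn) = 0.365082 / 0.488926 ≈ 0.747

Now condition on the additional information:
P(wet lawn | sprinkler running) = 0.68287*0.6 + 0.965116*0.4 = 0.409722 + 0.386046 = 0.795768
The overnight rain-present share is 0.965116*0.4 = 0.386046.
Hence the posterior is 0.386046/0.795768 ≈ 0.485.

Pr[overnight rain | wet lawn] ≈ 0.747; Pr[overnight rain | wet lawn, sprinkler running] ≈ 0.485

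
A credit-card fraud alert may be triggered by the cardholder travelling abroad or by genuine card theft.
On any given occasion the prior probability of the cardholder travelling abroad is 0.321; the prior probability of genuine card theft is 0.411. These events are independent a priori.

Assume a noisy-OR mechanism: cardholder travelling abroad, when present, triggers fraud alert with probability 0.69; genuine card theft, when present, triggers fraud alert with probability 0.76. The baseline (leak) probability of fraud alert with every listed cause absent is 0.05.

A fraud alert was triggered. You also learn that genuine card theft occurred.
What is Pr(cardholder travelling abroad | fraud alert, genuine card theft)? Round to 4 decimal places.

Under noisy-OR, P(fraud alert | causes) = 1 − (1−0.05)·∏(1−qᵢ) over the active causes.
Numerator (weight on configurations with cardholder travelling abroad): 0.92932*0.321 = 0.298312
Normalizer over all consistent configurations: 0.772*0.679 + 0.92932*0.321 = 0.822500
Posterior = 0.298312 / 0.822500 ≈ 0.3627

Pr(cardholder travelling abroad | fraud alert, genuine card theft) ≈ 0.3627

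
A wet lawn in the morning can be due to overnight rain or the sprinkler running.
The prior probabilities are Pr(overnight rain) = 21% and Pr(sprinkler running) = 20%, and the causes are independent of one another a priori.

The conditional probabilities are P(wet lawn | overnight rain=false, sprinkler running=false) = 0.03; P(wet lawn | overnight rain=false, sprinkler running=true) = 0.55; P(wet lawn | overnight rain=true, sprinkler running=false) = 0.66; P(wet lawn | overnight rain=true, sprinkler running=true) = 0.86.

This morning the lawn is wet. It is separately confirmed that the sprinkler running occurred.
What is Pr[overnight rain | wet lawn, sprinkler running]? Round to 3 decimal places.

P(wet lawn | sprinkler running) = 0.55*0.79 + 0.86*0.21 = 0.434500 + 0.180600 = 0.615100
The overnight rain-present share is 0.86*0.21 = 0.180600.
Hence the posterior is 0.180600/0.615100 ≈ 0.294.

Pr[overnight rain | wet lawn, sprinkler running] ≈ 0.294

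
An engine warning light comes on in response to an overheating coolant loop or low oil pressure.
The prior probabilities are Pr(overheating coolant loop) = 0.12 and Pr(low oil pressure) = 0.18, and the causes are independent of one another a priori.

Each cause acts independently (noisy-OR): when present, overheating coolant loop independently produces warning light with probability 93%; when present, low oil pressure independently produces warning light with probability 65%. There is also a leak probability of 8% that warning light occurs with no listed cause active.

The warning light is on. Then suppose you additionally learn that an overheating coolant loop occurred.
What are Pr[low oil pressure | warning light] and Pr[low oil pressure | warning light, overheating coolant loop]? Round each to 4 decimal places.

Pr[low oil pressure | warning light] ≈ 0.4618; Pr[low oil pressure | warning light, overheating coolant loop] ≈ 0.1866

Under noisy-OR, P(warning light | causes) = 1 − (1−0.08)·∏(1−qᵢ) over the active causes.
P(warning light) = 0.08*0.88*0.82 + 0.678*0.88*0.18 + 0.9356*0.12*0.82 + 0.97746*0.12*0.18 = 0.057728 + 0.107395 + 0.092063 + 0.021113 = 0.278299
Of this, 0.128508 comes from 0.107395 + 0.021113 (the low oil pressure=true cases).
Hence the posterior is 0.128508/0.278299 ≈ 0.4618.

Now also conditioning on overheating coolant loop=true:
P(warning light | overheating coolant loop) = 0.9356*0.82 + 0.97746*0.18 = 0.767192 + 0.175943 = 0.943135
Of this, 0.175943 comes from 0.97746*0.18 (the low oil pressure=true cases).
So P(low oil pressure | warning light, overheating coolant loop) = 0.175943/0.943135 ≈ 0.1866.
This is intercausal reasoning (explaining away): once overheating coolant loop accounts for the warning light, low oil pressure becomes less likely.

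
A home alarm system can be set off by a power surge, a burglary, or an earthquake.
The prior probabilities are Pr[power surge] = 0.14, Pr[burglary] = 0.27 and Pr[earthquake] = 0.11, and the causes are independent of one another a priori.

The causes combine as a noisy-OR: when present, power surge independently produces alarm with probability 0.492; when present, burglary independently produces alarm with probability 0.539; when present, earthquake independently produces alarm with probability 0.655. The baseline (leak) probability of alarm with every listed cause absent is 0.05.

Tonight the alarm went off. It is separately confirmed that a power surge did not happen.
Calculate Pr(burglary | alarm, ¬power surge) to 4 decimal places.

Under noisy-OR, P(alarm | causes) = 1 − (1−0.05)·∏(1−qᵢ) over the active causes.
By total probability over the 4 (burglary, earthquake) configurations:
  P(alarm | ¬power surge) = 0.05*0.73*0.89 + 0.67225*0.73*0.11 + 0.56205*0.27*0.89 + 0.848907*0.27*0.11
        = 0.032485 + 0.053982 + 0.135061 + 0.025213 = 0.246741
The terms with burglary present sum to 0.160274, so
  P(burglary | alarm, ¬power surge) = 0.160274 / 0.246741 ≈ 0.6496

Pr(burglary | alarm, ¬power surge) ≈ 0.6496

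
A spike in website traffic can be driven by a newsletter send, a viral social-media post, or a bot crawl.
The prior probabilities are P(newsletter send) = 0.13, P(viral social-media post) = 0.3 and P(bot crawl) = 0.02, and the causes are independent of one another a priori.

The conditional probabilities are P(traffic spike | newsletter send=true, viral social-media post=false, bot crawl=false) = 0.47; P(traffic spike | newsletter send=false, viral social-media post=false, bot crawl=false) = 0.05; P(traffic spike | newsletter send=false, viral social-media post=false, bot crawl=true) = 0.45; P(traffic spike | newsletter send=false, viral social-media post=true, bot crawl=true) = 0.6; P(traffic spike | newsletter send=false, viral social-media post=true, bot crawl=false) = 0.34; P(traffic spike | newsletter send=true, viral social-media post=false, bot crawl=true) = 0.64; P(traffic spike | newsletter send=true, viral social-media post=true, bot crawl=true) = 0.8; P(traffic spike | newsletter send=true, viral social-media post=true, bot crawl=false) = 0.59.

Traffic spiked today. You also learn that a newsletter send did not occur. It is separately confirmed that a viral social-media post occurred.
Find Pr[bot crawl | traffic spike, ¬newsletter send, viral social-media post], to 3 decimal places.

Enumerate both values of bot crawl and weight by the priors:
  P(traffic spike | ¬newsletter send, viral social-media post) = 0.34×0.98 + 0.6×0.02
        = 0.333200 + 0.012000 = 0.345200
Keeping only the bot crawl-present terms gives 0.012000, so
  P(bot crawl | traffic spike, ¬newsletter send, viral social-media post) = 0.012000 / 0.345200 ≈ 0.035

Pr[bot crawl | traffic spike, ¬newsletter send, viral social-media post] ≈ 0.035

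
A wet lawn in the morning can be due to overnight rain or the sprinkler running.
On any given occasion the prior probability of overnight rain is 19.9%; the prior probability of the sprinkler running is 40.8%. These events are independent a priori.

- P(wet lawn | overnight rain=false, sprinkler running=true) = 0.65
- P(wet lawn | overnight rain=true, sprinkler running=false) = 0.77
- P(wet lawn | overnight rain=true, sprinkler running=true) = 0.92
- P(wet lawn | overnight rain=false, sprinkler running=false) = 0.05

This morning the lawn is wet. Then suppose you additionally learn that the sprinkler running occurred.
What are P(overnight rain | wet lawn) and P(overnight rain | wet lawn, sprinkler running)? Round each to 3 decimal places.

P(overnight rain | wet lawn) ≈ 0.412; P(overnight rain | wet lawn, sprinkler running) ≈ 0.260

P(wet lawn) = 0.05*0.801*0.592 + 0.65*0.801*0.408 + 0.77*0.199*0.592 + 0.92*0.199*0.408 = 0.023710 + 0.212425 + 0.090712 + 0.074697 = 0.401544
The overnight rain-present share is 0.090712 + 0.074697 = 0.165409.
P(overnight rain | wet lawn) = 0.165409 / 0.401544 ≈ 0.412

With the extra evidence:
Numerator (weight on configurations with overnight rain): 0.92*0.199 = 0.183080
Denominator P(wet lawn | sprinkler running): 0.65*0.801 + 0.92*0.199 = 0.703730
P(overnight rain | wet lawn, sprinkler running) = 0.183080/0.703730 ≈ 0.260
— sprinkler running explains away the evidence for overnight rain.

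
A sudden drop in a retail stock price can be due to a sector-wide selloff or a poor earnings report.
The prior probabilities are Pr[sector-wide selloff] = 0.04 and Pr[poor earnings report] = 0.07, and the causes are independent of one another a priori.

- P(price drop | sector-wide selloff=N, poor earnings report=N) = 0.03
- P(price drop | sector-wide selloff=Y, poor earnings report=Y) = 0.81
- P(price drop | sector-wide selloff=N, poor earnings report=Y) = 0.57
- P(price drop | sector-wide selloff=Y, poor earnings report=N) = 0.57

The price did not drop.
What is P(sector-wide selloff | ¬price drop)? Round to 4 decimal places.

By total probability over the 4 (sector-wide selloff, poor earnings report) configurations:
  P(¬price drop) = 0.97*0.96*0.93 + 0.43*0.96*0.07 + 0.43*0.04*0.93 + 0.19*0.04*0.07
        = 0.866016 + 0.028896 + 0.015996 + 0.000532 = 0.911440
Keeping only the sector-wide selloff-present terms gives 0.016528, so
  P(sector-wide selloff | ¬price drop) = 0.016528 / 0.911440 ≈ 0.0181

P(sector-wide selloff | ¬price drop) ≈ 0.0181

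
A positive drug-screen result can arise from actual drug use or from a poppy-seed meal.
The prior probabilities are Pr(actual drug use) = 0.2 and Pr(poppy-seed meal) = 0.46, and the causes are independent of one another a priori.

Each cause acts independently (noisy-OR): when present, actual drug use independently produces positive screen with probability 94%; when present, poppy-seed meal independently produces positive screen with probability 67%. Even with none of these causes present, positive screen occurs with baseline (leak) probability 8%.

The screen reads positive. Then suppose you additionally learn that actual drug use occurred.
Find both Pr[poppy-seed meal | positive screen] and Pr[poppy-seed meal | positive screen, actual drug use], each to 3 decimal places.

Under noisy-OR, P(positive screen | causes) = 1 − (1−0.08)·∏(1−qᵢ) over the active causes.
Weight on poppy-seed meal=true, given the evidence: 0.256275 + 0.090324 = 0.346599
Normalizer over all consistent configurations: 0.08×0.8×0.54 + 0.6964×0.8×0.46 + 0.9448×0.2×0.54 + 0.981784×0.2×0.46 = 0.483197
P(poppy-seed meal | positive screen) = 0.346599/0.483197 ≈ 0.717

Now condition on the additional information:
Weight on poppy-seed meal=true, given the evidence: 0.981784×0.46 = 0.451621
Normalizer over all consistent configurations: 0.9448×0.54 + 0.981784×0.46 = 0.961813
Posterior = 0.451621 / 0.961813 ≈ 0.470

Pr[poppy-seed meal | positive screen] ≈ 0.717; Pr[poppy-seed meal | positive screen, actual drug use] ≈ 0.470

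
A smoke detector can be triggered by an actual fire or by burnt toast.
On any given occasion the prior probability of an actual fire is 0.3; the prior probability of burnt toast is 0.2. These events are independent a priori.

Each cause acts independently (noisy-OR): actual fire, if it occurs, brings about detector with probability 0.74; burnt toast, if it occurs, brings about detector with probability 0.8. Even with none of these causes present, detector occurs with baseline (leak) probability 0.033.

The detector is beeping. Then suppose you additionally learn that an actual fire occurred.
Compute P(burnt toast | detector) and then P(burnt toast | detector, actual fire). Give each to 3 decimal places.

Under noisy-OR, P(detector | causes) = 1 − (1−0.033)·∏(1−qᵢ) over the active causes.
Numerator (weight on configurations with burnt toast): 0.112924 + 0.056983 = 0.169907
The normalizing constant is 0.033·0.7·0.8 + 0.8066·0.7·0.2 + 0.74858·0.3·0.8 + 0.949716·0.3·0.2 = 0.368046
Posterior = 0.169907 / 0.368046 ≈ 0.462

Now also conditioning on actual fire=true:
Weight on burnt toast=true, given the evidence: 0.949716·0.2 = 0.189943
The normalizing constant is 0.74858·0.8 + 0.949716·0.2 = 0.788807
Posterior = 0.189943 / 0.788807 ≈ 0.241

P(burnt toast | detector) ≈ 0.462; P(burnt toast | detector, actual fire) ≈ 0.241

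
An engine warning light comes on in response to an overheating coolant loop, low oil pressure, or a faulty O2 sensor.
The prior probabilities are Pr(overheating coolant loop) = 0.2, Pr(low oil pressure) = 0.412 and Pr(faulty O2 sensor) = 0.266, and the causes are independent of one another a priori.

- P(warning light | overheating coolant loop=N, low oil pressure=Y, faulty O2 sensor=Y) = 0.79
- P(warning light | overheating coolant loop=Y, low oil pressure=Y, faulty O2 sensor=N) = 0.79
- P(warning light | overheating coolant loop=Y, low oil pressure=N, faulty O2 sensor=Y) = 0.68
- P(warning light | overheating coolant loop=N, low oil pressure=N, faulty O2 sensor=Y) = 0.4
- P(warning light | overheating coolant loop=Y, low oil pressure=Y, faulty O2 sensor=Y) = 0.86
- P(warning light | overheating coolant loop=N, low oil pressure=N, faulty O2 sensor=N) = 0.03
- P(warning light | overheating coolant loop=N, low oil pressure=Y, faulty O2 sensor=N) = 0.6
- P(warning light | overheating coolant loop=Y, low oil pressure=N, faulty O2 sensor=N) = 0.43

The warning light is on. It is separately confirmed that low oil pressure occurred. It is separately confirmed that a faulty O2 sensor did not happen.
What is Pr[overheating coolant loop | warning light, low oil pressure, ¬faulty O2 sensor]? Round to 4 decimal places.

P(warning light | low oil pressure, ¬faulty O2 sensor) = 0.6×0.8 + 0.79×0.2 = 0.480000 + 0.158000 = 0.638000
The overheating coolant loop-present share is 0.79×0.2 = 0.158000.
Hence the posterior is 0.158000/0.638000 ≈ 0.2476.

Pr[overheating coolant loop | warning light, low oil pressure, ¬faulty O2 sensor] ≈ 0.2476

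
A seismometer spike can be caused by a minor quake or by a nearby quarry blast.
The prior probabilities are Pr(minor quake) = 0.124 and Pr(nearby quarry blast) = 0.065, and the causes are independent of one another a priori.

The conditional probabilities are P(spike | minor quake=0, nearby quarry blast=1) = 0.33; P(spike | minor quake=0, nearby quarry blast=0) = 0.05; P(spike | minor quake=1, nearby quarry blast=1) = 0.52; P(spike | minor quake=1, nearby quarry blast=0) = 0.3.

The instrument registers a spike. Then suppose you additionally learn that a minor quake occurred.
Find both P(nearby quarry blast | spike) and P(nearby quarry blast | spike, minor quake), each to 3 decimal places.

P(nearby quarry blast | spike) ≈ 0.233; P(nearby quarry blast | spike, minor quake) ≈ 0.108

P(spike) = 0.05·0.876·0.935 + 0.33·0.876·0.065 + 0.3·0.124·0.935 + 0.52·0.124·0.065 = 0.040953 + 0.018790 + 0.034782 + 0.004191 = 0.098716
Of this, 0.022981 comes from 0.018790 + 0.004191 (the nearby quarry blast=true cases).
Hence the posterior is 0.022981/0.098716 ≈ 0.233.

Now also conditioning on minor quake=true:
P(spike | minor quake) = 0.3·0.935 + 0.52·0.065 = 0.280500 + 0.033800 = 0.314300
Of this, 0.033800 comes from 0.52·0.065 (the nearby quarry blast=true cases).
Hence the posterior is 0.033800/0.314300 ≈ 0.108.
Conditioning on minor quake lowers the posterior on nearby quarry blast: the classic explaining-away effect in a common-effect structure.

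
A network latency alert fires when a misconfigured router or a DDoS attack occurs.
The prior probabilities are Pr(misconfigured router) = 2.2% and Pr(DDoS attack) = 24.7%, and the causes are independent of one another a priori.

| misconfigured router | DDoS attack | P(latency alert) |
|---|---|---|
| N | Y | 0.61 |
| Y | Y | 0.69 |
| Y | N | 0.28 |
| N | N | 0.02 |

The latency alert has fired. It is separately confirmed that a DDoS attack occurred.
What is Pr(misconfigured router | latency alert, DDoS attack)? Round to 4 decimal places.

P(latency alert | DDoS attack) = 0.61*0.978 + 0.69*0.022 = 0.596580 + 0.015180 = 0.611760
The misconfigured router-present share is 0.69*0.022 = 0.015180.
P(misconfigured router | latency alert, DDoS attack) = 0.015180 / 0.611760 ≈ 0.0248

Pr(misconfigured router | latency alert, DDoS attack) ≈ 0.0248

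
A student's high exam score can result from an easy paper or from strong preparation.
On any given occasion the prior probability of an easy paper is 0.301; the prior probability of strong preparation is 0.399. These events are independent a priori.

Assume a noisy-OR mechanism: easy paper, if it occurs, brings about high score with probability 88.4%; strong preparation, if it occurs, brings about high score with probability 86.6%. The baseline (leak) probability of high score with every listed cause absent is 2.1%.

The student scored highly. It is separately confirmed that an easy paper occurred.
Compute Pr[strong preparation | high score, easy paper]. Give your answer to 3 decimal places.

Under noisy-OR, P(high score | causes) = 1 − (1−0.021)·∏(1−qᵢ) over the active causes.
Sum P(high score|·) weighted by the priors over both values of strong preparation:
  P(high score | easy paper) = 0.886436·0.601 + 0.984782·0.399
        = 0.532748 + 0.392928 = 0.925676
The terms with strong preparation present sum to 0.392928, so
  P(strong preparation | high score, easy paper) = 0.392928 / 0.925676 ≈ 0.424

Pr[strong preparation | high score, easy paper] ≈ 0.424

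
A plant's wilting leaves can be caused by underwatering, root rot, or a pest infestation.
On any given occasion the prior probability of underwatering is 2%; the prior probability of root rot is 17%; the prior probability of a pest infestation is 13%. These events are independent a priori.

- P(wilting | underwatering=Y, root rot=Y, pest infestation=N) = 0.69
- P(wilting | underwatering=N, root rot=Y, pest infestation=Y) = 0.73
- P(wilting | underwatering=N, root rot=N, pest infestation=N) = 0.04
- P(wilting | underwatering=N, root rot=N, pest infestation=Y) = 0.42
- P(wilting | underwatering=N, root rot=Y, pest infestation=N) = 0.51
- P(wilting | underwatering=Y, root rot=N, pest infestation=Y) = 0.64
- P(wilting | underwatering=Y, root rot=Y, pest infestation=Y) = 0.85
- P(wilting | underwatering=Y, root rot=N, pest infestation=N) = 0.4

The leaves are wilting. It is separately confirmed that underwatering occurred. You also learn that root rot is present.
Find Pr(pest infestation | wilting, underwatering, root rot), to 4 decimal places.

Enumerate both values of pest infestation and weight by the priors:
  P(wilting | underwatering, root rot) = 0.69×0.87 + 0.85×0.13
        = 0.600300 + 0.110500 = 0.710800
Configurations with pest infestation contribute 0.110500, so
  P(pest infestation | wilting, underwatering, root rot) = 0.110500 / 0.710800 ≈ 0.1555

Pr(pest infestation | wilting, underwatering, root rot) ≈ 0.1555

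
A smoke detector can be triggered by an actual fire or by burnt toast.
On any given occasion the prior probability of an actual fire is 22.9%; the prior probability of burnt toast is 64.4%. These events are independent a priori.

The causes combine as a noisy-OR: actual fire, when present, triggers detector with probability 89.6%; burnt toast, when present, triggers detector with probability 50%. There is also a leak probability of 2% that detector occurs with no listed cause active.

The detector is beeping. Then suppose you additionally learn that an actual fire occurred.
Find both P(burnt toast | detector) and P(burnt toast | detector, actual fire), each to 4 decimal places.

Under noisy-OR, P(detector | causes) = 1 − (1−0.02)·∏(1−qᵢ) over the active causes.
Sum P(detector|·) weighted by the priors over the 4 (actual fire, burnt toast) configurations:
  P(detector) = 0.02·0.771·0.356 + 0.51·0.771·0.644 + 0.89808·0.229·0.356 + 0.94904·0.229·0.644
        = 0.005490 + 0.253227 + 0.073215 + 0.139961 = 0.471893
Configurations with burnt toast contribute 0.393188, so
  P(burnt toast | detector) = 0.393188 / 0.471893 ≈ 0.8332

Now condition on the additional information:
By total probability over both values of burnt toast:
  P(detector | actual fire) = 0.89808×0.356 + 0.94904×0.644
        = 0.319716 + 0.611182 = 0.930898
The terms with burnt toast present sum to 0.611182, so
  P(burnt toast | detector, actual fire) = 0.611182 / 0.930898 ≈ 0.6566

P(burnt toast | detector) ≈ 0.8332; P(burnt toast | detector, actual fire) ≈ 0.6566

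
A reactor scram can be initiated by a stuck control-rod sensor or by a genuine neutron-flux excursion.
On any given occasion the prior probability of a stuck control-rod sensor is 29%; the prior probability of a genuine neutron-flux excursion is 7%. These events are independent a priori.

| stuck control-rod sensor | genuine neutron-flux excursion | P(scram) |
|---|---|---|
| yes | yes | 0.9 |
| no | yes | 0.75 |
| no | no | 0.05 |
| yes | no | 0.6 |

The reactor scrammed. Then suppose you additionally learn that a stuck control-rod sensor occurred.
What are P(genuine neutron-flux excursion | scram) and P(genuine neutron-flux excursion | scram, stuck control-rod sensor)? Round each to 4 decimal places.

For the numerator, keep only genuine neutron-flux excursion=true terms: 0.037275 + 0.018270 = 0.055545
Normalizer over all consistent configurations: 0.05·0.71·0.93 + 0.75·0.71·0.07 + 0.6·0.29·0.93 + 0.9·0.29·0.07 = 0.250380
P(genuine neutron-flux excursion | scram) = 0.055545/0.250380 ≈ 0.2218

With the extra evidence:
P(scram | stuck control-rod sensor) = 0.6×0.93 + 0.9×0.07 = 0.558000 + 0.063000 = 0.621000
The genuine neutron-flux excursion-present share is 0.9×0.07 = 0.063000.
P(genuine neutron-flux excursion | scram, stuck control-rod sensor) = 0.063000 / 0.621000 ≈ 0.1014

P(genuine neutron-flux excursion | scram) ≈ 0.2218; P(genuine neutron-flux excursion | scram, stuck control-rod sensor) ≈ 0.1014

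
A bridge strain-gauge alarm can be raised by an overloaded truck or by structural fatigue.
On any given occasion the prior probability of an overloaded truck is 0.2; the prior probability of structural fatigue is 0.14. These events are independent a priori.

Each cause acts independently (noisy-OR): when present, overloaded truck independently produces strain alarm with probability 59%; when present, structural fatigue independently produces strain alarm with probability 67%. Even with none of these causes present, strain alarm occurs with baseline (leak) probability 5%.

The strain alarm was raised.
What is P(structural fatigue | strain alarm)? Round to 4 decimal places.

P(structural fatigue | strain alarm) ≈ 0.4208

Under noisy-OR, P(strain alarm | causes) = 1 − (1−0.05)·∏(1−qᵢ) over the active causes.
Numerator (weight on configurations with structural fatigue): 0.076888 + 0.024401 = 0.101289
Normalizer over all consistent configurations: 0.05*0.8*0.86 + 0.6865*0.8*0.14 + 0.6105*0.2*0.86 + 0.871465*0.2*0.14 = 0.240695
Posterior = 0.101289 / 0.240695 ≈ 0.4208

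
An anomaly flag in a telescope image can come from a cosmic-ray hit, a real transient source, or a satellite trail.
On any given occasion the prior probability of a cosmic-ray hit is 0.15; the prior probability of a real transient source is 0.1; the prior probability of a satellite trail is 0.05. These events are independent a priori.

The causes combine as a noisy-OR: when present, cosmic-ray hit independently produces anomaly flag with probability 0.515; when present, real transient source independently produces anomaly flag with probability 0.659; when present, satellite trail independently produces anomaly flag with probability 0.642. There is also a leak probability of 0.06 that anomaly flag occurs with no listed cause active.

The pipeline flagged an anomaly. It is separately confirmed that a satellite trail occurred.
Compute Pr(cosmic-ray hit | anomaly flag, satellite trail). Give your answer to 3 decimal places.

Under noisy-OR, P(anomaly flag | causes) = 1 − (1−0.06)·∏(1−qᵢ) over the active causes.
For the numerator, keep only cosmic-ray hit=true terms: 0.112966 + 0.014165 = 0.127131
Denominator P(anomaly flag | satellite trail): 0.66348×0.85×0.9 + 0.885247×0.85×0.1 + 0.836788×0.15×0.9 + 0.944345×0.15×0.1 = 0.709939
Posterior = 0.127131 / 0.709939 ≈ 0.179

Pr(cosmic-ray hit | anomaly flag, satellite trail) ≈ 0.179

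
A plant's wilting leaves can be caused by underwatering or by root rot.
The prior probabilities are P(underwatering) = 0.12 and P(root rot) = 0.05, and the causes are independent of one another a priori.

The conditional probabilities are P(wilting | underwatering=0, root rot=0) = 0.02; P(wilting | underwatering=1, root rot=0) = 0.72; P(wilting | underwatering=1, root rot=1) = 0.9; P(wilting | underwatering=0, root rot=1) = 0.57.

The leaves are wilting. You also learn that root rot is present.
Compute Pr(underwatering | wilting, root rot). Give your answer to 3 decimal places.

Enumerate both values of underwatering and weight by the priors:
  P(wilting | root rot) = 0.57*0.88 + 0.9*0.12
        = 0.501600 + 0.108000 = 0.609600
The terms with underwatering present sum to 0.108000, so
  P(underwatering | wilting, root rot) = 0.108000 / 0.609600 ≈ 0.177

Pr(underwatering | wilting, root rot) ≈ 0.177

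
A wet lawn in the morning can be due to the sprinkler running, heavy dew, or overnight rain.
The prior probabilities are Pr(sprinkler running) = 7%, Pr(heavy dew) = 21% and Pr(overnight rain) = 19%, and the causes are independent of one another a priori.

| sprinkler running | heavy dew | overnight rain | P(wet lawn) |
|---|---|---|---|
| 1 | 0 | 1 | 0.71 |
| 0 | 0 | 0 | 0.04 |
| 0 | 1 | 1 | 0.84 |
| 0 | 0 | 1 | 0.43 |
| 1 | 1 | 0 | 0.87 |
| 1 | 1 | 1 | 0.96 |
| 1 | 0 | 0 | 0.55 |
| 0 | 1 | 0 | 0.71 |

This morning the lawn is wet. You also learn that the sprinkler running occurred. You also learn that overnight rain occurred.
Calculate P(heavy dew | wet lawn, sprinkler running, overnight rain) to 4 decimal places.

Numerator (weight on configurations with heavy dew): 0.96*0.21 = 0.201600
Denominator P(wet lawn | sprinkler running, overnight rain): 0.71*0.79 + 0.96*0.21 = 0.762500
Posterior = 0.201600 / 0.762500 ≈ 0.2644

P(heavy dew | wet lawn, sprinkler running, overnight rain) ≈ 0.2644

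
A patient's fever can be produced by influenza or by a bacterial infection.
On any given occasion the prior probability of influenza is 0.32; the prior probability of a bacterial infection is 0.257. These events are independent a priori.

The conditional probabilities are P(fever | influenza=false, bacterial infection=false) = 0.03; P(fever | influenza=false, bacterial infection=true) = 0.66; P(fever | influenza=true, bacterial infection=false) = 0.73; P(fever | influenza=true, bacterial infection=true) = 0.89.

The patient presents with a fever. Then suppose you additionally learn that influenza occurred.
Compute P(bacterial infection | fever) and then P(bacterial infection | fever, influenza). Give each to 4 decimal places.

For the numerator, keep only bacterial infection=true terms: 0.115342 + 0.073194 = 0.188536
Normalizer over all consistent configurations: 0.03·0.68·0.743 + 0.66·0.68·0.257 + 0.73·0.32·0.743 + 0.89·0.32·0.257 = 0.377258
P(bacterial infection | fever) = 0.188536/0.377258 ≈ 0.4998

Now also conditioning on influenza=true:
By total probability over both values of bacterial infection:
  P(fever | influenza) = 0.73*0.743 + 0.89*0.257
        = 0.542390 + 0.228730 = 0.771120
The terms with bacterial infection present sum to 0.228730, so
  P(bacterial infection | fever, influenza) = 0.228730 / 0.771120 ≈ 0.2966
— influenza explains away the evidence for bacterial infection.

P(bacterial infection | fever) ≈ 0.4998; P(bacterial infection | fever, influenza) ≈ 0.2966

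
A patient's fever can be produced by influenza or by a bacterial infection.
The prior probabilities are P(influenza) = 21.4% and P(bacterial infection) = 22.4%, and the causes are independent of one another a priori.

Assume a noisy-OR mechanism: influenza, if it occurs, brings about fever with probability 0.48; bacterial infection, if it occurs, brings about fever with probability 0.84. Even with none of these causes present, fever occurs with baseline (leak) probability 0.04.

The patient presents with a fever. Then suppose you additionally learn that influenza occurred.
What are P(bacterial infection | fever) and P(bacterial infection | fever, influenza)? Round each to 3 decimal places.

P(bacterial infection | fever) ≈ 0.642; P(bacterial infection | fever, influenza) ≈ 0.347

Under noisy-OR, P(fever | causes) = 1 − (1−0.04)·∏(1−qᵢ) over the active causes.
Weight on bacterial infection=true, given the evidence: 0.149021 + 0.044107 = 0.193128
Normalizer over all consistent configurations: 0.04×0.786×0.776 + 0.8464×0.786×0.224 + 0.5008×0.214×0.776 + 0.920128×0.214×0.224 = 0.300690
Posterior = 0.193128 / 0.300690 ≈ 0.642

Now condition on the additional information:
P(fever | influenza) = 0.5008·0.776 + 0.920128·0.224 = 0.388621 + 0.206109 = 0.594730
Of this, 0.206109 comes from 0.920128·0.224 (the bacterial infection=true cases).
Hence the posterior is 0.206109/0.594730 ≈ 0.347.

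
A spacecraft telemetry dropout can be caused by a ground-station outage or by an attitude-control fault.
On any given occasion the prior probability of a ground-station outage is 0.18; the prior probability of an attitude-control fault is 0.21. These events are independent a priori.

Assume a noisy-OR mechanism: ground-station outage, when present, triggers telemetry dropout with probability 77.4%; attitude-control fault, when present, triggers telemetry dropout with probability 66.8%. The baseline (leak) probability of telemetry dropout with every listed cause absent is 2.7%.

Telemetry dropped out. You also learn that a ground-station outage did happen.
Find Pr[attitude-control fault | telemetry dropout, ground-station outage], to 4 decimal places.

Pr[attitude-control fault | telemetry dropout, ground-station outage] ≈ 0.2401

Under noisy-OR, P(telemetry dropout | causes) = 1 − (1−0.027)·∏(1−qᵢ) over the active causes.
P(telemetry dropout | ground-station outage) = 0.780102·0.79 + 0.926994·0.21 = 0.616281 + 0.194669 = 0.810950
Restricting to configurations with attitude-control fault present: 0.926994·0.21 = 0.194669.
So P(attitude-control fault | telemetry dropout, ground-station outage) = 0.194669/0.810950 ≈ 0.2401.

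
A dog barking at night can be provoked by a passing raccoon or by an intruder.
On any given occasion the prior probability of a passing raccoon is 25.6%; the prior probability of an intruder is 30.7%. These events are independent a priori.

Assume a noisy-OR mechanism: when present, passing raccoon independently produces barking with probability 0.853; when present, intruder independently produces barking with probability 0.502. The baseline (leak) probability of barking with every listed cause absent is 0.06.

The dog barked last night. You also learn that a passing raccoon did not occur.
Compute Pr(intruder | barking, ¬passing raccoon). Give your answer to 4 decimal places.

Pr(intruder | barking, ¬passing raccoon) ≈ 0.7970

Under noisy-OR, P(barking | causes) = 1 − (1−0.06)·∏(1−qᵢ) over the active causes.
Weight on intruder=true, given the evidence: 0.53188×0.307 = 0.163287
Denominator P(barking | ¬passing raccoon): 0.06×0.693 + 0.53188×0.307 = 0.204867
P(intruder | barking, ¬passing raccoon) = 0.163287/0.204867 ≈ 0.7970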